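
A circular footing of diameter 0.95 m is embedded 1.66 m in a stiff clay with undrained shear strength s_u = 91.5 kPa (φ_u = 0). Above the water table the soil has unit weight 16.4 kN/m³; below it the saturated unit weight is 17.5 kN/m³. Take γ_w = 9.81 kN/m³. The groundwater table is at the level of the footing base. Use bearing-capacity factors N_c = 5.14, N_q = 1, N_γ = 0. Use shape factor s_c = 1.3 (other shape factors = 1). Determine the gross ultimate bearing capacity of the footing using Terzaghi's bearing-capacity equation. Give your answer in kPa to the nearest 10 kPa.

Overburden at base level: q = 16.4 × 1.66 = 27.224 kPa.
Cohesion term c·N_c·s_c = 91.5 × 5.14 × 1.3 = 611.4 kPa; surcharge term q·N_q = 27.224 × 1 = 27.224 kPa.
q_ult = 611.4 + 27.224 = 638.63 kPa.

q_ult ≈ 640 kPa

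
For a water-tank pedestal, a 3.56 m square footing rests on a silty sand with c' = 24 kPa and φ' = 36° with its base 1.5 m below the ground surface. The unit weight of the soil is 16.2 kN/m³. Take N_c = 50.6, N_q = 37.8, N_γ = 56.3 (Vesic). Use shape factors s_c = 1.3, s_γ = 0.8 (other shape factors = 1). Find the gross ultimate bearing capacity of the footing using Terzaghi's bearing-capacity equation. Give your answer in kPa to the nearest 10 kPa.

Overburden at base level: q = 16.2 × 1.5 = 24.3 kPa.
Cohesion term c·N_c·s_c = 24 × 50.6 × 1.3 = 1578.7 kPa; surcharge term q·N_q = 24.3 × 37.8 = 918.54 kPa; self-weight term 0.5·γ·B·N_γ·s_γ = 0.5 × 16.2 × 3.56 × 56.3 × 0.8 = 1298.8 kPa.
q_ult = 1578.7 + 918.54 + 1298.8 = 3796 kPa.

q_ult ≈ 3800 kPa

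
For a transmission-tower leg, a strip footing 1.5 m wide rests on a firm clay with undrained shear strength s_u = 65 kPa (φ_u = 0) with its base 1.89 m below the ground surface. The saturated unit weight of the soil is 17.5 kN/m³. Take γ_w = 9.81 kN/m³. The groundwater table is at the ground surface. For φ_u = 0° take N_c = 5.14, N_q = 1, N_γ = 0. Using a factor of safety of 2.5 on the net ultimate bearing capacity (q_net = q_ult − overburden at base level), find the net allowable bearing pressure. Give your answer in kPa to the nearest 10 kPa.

q_all(net) ≈ 130 kPa

Water table at ground surface, so effective unit weight γ' = 17.5 − 9.81 = 7.69 kN/m³ is used throughout; overburden q = 7.69 × 1.89 = 14.534 kPa.
Cohesion term c·N_c = 65 × 5.14 = 334.1 kPa; surcharge term q·N_q = 14.534 × 1 = 14.534 kPa.
q_ult = 334.1 + 14.534 = 348.63 kPa.
q_net = 348.63 − 14.534 = 334.1 kPa.
q_all(net) = 334.1 / 2.5 = 133.64 kPa.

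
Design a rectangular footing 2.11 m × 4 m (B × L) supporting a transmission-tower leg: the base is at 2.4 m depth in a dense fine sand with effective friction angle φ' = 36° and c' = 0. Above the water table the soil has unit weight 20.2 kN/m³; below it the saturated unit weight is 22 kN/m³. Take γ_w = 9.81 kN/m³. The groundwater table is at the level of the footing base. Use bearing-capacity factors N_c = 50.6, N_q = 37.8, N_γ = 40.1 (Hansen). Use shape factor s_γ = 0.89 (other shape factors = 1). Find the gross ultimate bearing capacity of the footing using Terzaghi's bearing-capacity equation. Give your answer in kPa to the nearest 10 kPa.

q_ult ≈ 2290 kPa

Overburden at base level: q = 20.2 × 2.4 = 48.48 kPa.
Below the base the soil is submerged, so the ½γBN_γ term uses γ' = 22 − 9.81 = 12.19 kN/m³.
Surcharge term q·N_q = 48.48 × 37.8 = 1832.5 kPa; self-weight term 0.5·γ·B·N_γ·s_γ = 0.5 × 12.19 × 2.11 × 40.1 × 0.89 = 458.98 kPa.
q_ult = 1832.5 + 458.98 = 2291.5 kPa.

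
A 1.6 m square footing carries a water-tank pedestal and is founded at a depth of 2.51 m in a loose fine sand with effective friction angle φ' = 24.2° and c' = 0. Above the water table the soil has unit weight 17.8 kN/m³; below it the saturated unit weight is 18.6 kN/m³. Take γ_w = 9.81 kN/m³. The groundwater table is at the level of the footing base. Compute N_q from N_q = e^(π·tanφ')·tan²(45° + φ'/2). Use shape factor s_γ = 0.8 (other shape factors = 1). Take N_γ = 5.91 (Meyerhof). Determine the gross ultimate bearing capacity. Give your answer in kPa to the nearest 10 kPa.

q_ult ≈ 470 kPa

tan24.2° = 0.4494, so N_q = e^(π×0.4494)·tan²(57.1°) = 4.104 × 2.389 = 9.81.
Overburden at base level: q = 17.8 × 2.51 = 44.678 kPa.
Below the base the soil is submerged, so the ½γBN_γ term uses γ' = 18.6 − 9.81 = 8.79 kN/m³.
Surcharge term q·N_q = 44.678 × 9.8053 = 438.08 kPa; self-weight term 0.5·γ·B·N_γ·s_γ = 0.5 × 8.79 × 1.6 × 5.91 × 0.8 = 33.247 kPa.
q_ult = 438.08 + 33.247 = 471.33 kPa.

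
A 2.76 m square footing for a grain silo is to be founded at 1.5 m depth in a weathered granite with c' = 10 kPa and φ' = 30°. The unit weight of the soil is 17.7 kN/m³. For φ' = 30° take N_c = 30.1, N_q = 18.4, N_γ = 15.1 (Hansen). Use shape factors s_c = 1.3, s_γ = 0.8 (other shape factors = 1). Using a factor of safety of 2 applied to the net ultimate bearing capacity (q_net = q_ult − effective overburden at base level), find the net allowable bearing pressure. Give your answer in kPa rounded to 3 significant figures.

q_all(net) ≈ 574 kPa

q = γ·D_f = 17.7 × 1.5 = 26.55 kPa.
c·N_c·s_c = 10 × 30.1 × 1.3 = 391.3 kPa
q·N_q = 26.55 × 18.4 = 488.52 kPa
0.5·γ·B·N_γ·s_γ = 0.5 × 17.7 × 2.76 × 15.1 × 0.8 = 295.07 kPa
q_ult = 391.3 + 488.52 + 295.07 = 1174.9 kPa.
Net ultimate: q_net = 1174.9 − 26.55 = 1148.3 kPa.
q_all(net) = 1148.3 / 2 = 574.17 kPa.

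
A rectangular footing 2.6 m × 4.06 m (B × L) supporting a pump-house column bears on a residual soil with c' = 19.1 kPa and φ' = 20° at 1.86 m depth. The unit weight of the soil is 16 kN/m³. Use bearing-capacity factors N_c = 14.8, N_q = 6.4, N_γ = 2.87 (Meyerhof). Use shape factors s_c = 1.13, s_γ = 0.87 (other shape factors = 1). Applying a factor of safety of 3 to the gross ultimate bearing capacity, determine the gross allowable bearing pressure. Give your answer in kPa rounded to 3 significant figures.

q_all ≈ 187 kPa

Effective surcharge at the founding depth q = γ·D_f = 16 × 1.86 = 29.76 kPa.
q_ult = c·N_c·s_c + q·N_q + 0.5·γ·B·N_γ·s_γ
     = 19.1 × 14.8 × 1.13 + 29.76 × 6.4 + 0.5 × 16 × 2.6 × 2.87 × 0.87
     = 319.43 + 190.46 + 51.936 = 561.83 kPa.
q_all = q_ult / FS = 561.83 / 3 = 187.28 kPa.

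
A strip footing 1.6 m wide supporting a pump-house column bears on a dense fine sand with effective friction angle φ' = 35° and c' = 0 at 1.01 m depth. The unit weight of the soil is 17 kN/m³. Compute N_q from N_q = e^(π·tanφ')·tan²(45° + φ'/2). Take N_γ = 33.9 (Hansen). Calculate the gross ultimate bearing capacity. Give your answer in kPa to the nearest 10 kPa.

q_ult ≈ 1030 kPa

tan35° = 0.7002, so N_q = e^(π×0.7002)·tan²(62.5°) = 9.023 × 3.69 = 33.3.
Overburden at base level: q = 17 × 1.01 = 17.17 kPa.
Surcharge term q·N_q = 17.17 × 33.296 = 571.69 kPa; self-weight term 0.5·γ·B·N_γ = 0.5 × 17 × 1.6 × 33.9 = 461.04 kPa.
q_ult = 571.69 + 461.04 = 1032.7 kPa.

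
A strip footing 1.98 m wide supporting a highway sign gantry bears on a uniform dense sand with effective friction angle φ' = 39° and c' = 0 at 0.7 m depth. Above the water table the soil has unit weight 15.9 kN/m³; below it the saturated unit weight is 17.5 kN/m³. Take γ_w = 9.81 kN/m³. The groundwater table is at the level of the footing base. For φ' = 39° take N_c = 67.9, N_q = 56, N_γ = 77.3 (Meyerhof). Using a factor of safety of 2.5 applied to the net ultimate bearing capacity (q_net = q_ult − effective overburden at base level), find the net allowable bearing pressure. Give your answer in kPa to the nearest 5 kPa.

q = γ·D_f = 15.9 × 0.7 = 11.13 kPa.
For the ½γBN_γ term take γ' = 17.5 − 9.81 = 7.69 kN/m³ (soil below base is submerged).
q·N_q = 11.13 × 56 = 623.28 kPa
0.5·γ·B·N_γ = 0.5 × 7.69 × 1.98 × 77.3 = 588.49 kPa
q_ult = 623.28 + 588.49 = 1211.8 kPa.
Net ultimate: q_net = 1211.8 − 11.13 = 1200.6 kPa.
q_all(net) = 1200.6 / 2.5 = 480.26 kPa.

q_all(net) ≈ 480 kPa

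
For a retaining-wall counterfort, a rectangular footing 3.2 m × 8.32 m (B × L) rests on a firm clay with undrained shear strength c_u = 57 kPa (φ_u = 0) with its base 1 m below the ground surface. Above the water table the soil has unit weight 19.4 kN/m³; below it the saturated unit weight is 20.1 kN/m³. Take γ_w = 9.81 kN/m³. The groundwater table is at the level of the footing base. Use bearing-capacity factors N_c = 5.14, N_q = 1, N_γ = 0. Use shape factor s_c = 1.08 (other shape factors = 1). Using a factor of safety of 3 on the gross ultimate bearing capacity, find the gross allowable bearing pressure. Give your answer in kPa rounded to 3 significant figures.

q_all ≈ 112 kPa

q = γ·D_f = 19.4 × 1 = 19.4 kPa.
c·N_c·s_c = 57 × 5.14 × 1.08 = 316.42 kPa
q·N_q = 19.4 × 1 = 19.4 kPa
q_ult = 316.42 + 19.4 = 335.82 kPa.
q_all = 335.82 / 3 = 111.94 kPa.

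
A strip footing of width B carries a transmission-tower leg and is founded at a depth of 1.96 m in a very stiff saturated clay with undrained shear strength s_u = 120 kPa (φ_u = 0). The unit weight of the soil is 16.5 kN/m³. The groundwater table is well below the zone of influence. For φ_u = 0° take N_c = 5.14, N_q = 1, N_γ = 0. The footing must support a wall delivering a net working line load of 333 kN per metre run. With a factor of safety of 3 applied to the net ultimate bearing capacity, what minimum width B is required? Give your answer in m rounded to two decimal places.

B = 1.62 m

q = γ·D_f = 16.5 × 1.96 = 32.34 kPa.
c·N_c = 120 × 5.14 = 616.8 kPa
q·N_q = 32.34 × 1 = 32.34 kPa
q_ult = 616.8 + 32.34 = 649.14 kPa.
For φ = 0 the ½γBN_γ term vanishes, so q_ult is independent of B. q_net = 649.14 − 32.34 = 616.8 kPa; q_all(net) = 616.8/3 = 205.6 kPa.
Required width B = w / q_all(net) = 333 / 205.6 = 1.62 m.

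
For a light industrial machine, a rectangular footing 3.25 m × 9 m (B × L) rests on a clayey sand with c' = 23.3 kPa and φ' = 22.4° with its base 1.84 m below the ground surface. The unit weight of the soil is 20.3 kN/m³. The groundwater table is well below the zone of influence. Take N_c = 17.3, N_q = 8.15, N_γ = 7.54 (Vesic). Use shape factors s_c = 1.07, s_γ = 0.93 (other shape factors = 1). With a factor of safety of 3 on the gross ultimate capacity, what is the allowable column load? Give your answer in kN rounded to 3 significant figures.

q = γ·D_f = 20.3 × 1.84 = 37.352 kPa.
c·N_c·s_c = 23.3 × 17.3 × 1.07 = 431.31 kPa
q·N_q = 37.352 × 8.15 = 304.42 kPa
0.5·γ·B·N_γ·s_γ = 0.5 × 20.3 × 3.25 × 7.54 × 0.93 = 231.31 kPa
q_ult = 431.31 + 304.42 + 231.31 = 967.04 kPa.
Gross allowable pressure q_all = 967.04 / 3 = 322.35 kPa.
Footing area = 29.25 m², so allowable column load = 322.35 × 29.25 = 9428.6 kN.

P_all ≈ 9430 kN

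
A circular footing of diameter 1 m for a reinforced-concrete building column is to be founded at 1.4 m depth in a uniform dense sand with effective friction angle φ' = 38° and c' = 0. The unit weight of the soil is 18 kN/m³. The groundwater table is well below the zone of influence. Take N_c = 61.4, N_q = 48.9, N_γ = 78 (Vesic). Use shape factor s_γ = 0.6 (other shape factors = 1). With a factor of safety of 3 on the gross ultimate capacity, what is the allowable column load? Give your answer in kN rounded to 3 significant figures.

Effective surcharge at the founding depth q = γ·D_f = 18 × 1.4 = 25.2 kPa.
q_ult = q·N_q + 0.5·γ·B·N_γ·s_γ
     = 25.2 × 48.9 + 0.5 × 18 × 1 × 78 × 0.6
     = 1232.3 + 421.2 = 1653.5 kPa.
Gross allowable pressure q_all = 1653.5 / 3 = 551.16 kPa.
Footing area = 0.7854 m², so allowable column load = 551.16 × 0.7854 = 432.88 kN.

P_all ≈ 433 kN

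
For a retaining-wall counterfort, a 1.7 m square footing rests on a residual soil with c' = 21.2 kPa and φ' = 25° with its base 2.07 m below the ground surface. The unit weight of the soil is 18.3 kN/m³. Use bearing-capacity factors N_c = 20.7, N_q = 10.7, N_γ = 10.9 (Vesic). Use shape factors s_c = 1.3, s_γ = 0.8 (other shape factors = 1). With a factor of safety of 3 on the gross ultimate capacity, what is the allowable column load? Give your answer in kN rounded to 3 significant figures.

P_all ≈ 1070 kN

Overburden at base level: q = 18.3 × 2.07 = 37.881 kPa.
Cohesion term c·N_c·s_c = 21.2 × 20.7 × 1.3 = 570.49 kPa; surcharge term q·N_q = 37.881 × 10.7 = 405.33 kPa; self-weight term 0.5·γ·B·N_γ·s_γ = 0.5 × 18.3 × 1.7 × 10.9 × 0.8 = 135.64 kPa.
q_ult = 570.49 + 405.33 + 135.64 = 1111.5 kPa.
Gross allowable pressure q_all = 1111.5 / 3 = 370.49 kPa.
Footing area = 2.89 m², so allowable column load = 370.49 × 2.89 = 1070.7 kN.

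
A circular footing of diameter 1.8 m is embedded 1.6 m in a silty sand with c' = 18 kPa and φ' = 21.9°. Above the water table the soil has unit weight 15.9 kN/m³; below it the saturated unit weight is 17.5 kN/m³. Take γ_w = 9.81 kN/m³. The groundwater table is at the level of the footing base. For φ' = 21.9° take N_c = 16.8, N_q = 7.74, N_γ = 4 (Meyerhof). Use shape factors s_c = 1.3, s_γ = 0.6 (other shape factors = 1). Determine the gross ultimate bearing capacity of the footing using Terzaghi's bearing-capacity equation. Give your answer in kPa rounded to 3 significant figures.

Overburden at base level: q = 15.9 × 1.6 = 25.44 kPa.
Below the base the soil is submerged, so the ½γBN_γ term uses γ' = 17.5 − 9.81 = 7.69 kN/m³.
Cohesion term c·N_c·s_c = 18 × 16.8 × 1.3 = 393.12 kPa; surcharge term q·N_q = 25.44 × 7.74 = 196.91 kPa; self-weight term 0.5·γ·B·N_γ·s_γ = 0.5 × 7.69 × 1.8 × 4 × 0.6 = 16.61 kPa.
q_ult = 393.12 + 196.91 + 16.61 = 606.64 kPa.

q_ult ≈ 607 kPa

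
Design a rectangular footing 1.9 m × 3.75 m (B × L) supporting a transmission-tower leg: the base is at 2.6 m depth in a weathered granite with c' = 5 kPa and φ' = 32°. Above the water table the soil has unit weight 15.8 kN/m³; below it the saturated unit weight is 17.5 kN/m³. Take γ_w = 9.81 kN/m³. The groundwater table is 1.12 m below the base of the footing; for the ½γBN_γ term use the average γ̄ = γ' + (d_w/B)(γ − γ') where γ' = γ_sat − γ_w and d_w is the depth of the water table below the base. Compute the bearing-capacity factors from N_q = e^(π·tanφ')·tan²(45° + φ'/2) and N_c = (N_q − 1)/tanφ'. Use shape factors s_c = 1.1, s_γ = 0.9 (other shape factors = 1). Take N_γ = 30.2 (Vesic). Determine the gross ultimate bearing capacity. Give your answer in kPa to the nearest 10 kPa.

q_ult ≈ 1470 kPa

tan32° = 0.6249, so N_q = e^(π×0.6249)·tan²(61°) = 7.121 × 3.255 = 23.18.
N_c = (23.18 − 1)/tan32° = 35.49.
Overburden at base level: q = 15.8 × 2.6 = 41.08 kPa.
The water table is 1.12 m below the base (< B = 1.9 m), so the ½γBN_γ term uses γ̄ = γ' + (d_w/B)(γ − γ') = 7.69 + (1.12/1.9)(15.8 − 7.69) = 12.471 kN/m³.
Cohesion term c·N_c·s_c = 5 × 35.49 × 1.1 = 195.2 kPa; surcharge term q·N_q = 41.08 × 23.177 = 952.1 kPa; self-weight term 0.5·γ·B·N_γ·s_γ = 0.5 × 12.471 × 1.9 × 30.2 × 0.9 = 322 kPa.
q_ult = 195.2 + 952.1 + 322 = 1469.3 kPa.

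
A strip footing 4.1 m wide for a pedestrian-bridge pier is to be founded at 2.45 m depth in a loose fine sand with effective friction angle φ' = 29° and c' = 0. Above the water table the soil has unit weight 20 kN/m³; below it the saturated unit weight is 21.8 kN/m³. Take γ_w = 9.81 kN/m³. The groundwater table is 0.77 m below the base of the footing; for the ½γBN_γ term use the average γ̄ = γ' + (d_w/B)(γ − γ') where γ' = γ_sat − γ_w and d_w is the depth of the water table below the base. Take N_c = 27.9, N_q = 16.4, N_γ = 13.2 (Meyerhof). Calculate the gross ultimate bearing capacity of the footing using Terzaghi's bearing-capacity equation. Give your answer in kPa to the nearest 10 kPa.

q_ult ≈ 1170 kPa

q = γ·D_f = 20 × 2.45 = 49 kPa.
γ' = 11.99 kN/m³; averaging over the depth B below the base, γ̄ = γ' + (d_w/B)(γ − γ') = 13.494 kN/m³.
q·N_q = 49 × 16.4 = 803.6 kPa
0.5·γ·B·N_γ = 0.5 × 13.494 × 4.1 × 13.2 = 365.16 kPa
q_ult = 803.6 + 365.16 = 1168.8 kPa.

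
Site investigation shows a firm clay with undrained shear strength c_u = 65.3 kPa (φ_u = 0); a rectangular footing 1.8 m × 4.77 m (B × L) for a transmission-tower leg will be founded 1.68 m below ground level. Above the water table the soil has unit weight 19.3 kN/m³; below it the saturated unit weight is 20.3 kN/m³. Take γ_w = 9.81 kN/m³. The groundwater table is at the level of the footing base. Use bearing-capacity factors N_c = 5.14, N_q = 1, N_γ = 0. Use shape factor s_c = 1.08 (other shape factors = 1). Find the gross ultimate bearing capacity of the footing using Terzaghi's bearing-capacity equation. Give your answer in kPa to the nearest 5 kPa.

Effective surcharge at the founding depth q = γ·D_f = 19.3 × 1.68 = 32.424 kPa.
q_ult = c·N_c·s_c + q·N_q
     = 65.3 × 5.14 × 1.08 + 32.424 × 1
     = 362.49 + 32.424 = 394.92 kPa.

q_ult ≈ 395 kPa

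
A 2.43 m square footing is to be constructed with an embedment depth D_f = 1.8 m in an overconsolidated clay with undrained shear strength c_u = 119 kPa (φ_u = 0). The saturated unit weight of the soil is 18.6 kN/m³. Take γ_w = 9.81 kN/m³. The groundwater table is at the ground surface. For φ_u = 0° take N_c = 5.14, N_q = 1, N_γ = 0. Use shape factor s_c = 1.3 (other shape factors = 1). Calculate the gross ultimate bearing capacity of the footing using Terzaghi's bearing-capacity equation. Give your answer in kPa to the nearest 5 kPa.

q_ult ≈ 810 kPa

With the water table at the surface the whole profile is submerged: γ' = 18.6 − 9.81 = 8.79 kN/m³, so q = γ'·D_f = 15.822 kPa.
q_ult = c·N_c·s_c + q·N_q
     = 119 × 5.14 × 1.3 + 15.822 × 1
     = 795.16 + 15.822 = 810.98 kPa.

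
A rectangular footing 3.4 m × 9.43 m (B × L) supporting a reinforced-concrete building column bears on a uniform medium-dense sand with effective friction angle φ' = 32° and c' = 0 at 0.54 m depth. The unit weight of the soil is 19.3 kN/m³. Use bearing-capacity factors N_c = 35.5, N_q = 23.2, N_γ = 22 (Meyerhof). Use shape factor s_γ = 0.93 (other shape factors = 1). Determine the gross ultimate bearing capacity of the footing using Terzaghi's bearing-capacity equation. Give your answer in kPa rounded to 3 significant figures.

Overburden at base level: q = 19.3 × 0.54 = 10.422 kPa.
Surcharge term q·N_q = 10.422 × 23.2 = 241.79 kPa; self-weight term 0.5·γ·B·N_γ·s_γ = 0.5 × 19.3 × 3.4 × 22 × 0.93 = 671.29 kPa.
q_ult = 241.79 + 671.29 = 913.08 kPa.

q_ult ≈ 913 kPa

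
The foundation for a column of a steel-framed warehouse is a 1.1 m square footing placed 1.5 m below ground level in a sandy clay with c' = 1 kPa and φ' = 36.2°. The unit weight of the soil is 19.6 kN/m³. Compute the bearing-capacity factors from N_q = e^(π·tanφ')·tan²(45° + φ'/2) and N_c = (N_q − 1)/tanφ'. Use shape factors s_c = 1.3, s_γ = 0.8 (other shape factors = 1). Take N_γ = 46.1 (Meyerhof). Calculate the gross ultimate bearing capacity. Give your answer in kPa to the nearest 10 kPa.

tan36.2° = 0.7319, so N_q = e^(π×0.7319)·tan²(63.1°) = 9.967 × 3.885 = 38.73.
N_c = (38.73 − 1)/tan36.2° = 51.54.
q = γ·D_f = 19.6 × 1.5 = 29.4 kPa.
c·N_c·s_c = 1 × 51.545 × 1.3 = 67.008 kPa
q·N_q = 29.4 × 38.725 = 1138.5 kPa
0.5·γ·B·N_γ·s_γ = 0.5 × 19.6 × 1.1 × 46.1 × 0.8 = 397.57 kPa
q_ult = 67.008 + 1138.5 + 397.57 = 1603.1 kPa.

q_ult ≈ 1600 kPa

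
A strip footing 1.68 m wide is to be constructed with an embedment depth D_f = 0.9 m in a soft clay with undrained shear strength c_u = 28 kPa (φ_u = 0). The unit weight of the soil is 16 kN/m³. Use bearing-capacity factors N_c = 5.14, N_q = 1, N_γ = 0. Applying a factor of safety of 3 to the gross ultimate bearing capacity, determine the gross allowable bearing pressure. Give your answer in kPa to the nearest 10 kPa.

q_all ≈ 50 kPa

Effective surcharge at the founding depth q = γ·D_f = 16 × 0.9 = 14.4 kPa.
q_ult = c·N_c + q·N_q
     = 28 × 5.14 + 14.4 × 1
     = 143.92 + 14.4 = 158.32 kPa.
q_all = q_ult / FS = 158.32 / 3 = 52.773 kPa.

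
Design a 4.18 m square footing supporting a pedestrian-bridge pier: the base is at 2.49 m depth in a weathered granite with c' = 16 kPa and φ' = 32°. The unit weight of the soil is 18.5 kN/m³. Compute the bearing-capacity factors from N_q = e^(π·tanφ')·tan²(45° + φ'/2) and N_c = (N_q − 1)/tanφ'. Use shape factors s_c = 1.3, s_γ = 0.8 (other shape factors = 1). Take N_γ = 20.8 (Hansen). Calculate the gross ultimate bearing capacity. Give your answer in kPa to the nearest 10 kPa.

tan32° = 0.6249, so N_q = e^(π×0.6249)·tan²(61°) = 7.121 × 3.255 = 23.18.
N_c = (23.18 − 1)/tan32° = 35.49.
Effective surcharge at the founding depth q = γ·D_f = 18.5 × 2.49 = 46.065 kPa.
q_ult = c·N_c·s_c + q·N_q + 0.5·γ·B·N_γ·s_γ
     = 16 × 35.49 × 1.3 + 46.065 × 23.177 + 0.5 × 18.5 × 4.18 × 20.8 × 0.8
     = 738.2 + 1067.6 + 643.39 = 2449.2 kPa.

q_ult ≈ 2450 kPa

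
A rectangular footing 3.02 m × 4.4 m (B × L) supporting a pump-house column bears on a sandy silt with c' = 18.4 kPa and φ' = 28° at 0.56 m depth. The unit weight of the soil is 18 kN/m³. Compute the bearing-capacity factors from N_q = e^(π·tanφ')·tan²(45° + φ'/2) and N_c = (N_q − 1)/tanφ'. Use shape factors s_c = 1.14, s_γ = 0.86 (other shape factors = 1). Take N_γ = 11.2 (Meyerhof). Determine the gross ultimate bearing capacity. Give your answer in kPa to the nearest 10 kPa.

q_ult ≈ 950 kPa

tan28° = 0.5317, so N_q = e^(π×0.5317)·tan²(59°) = 5.314 × 2.77 = 14.72.
N_c = (14.72 − 1)/tan28° = 25.8.
q = γ·D_f = 18 × 0.56 = 10.08 kPa.
c·N_c·s_c = 18.4 × 25.803 × 1.14 = 541.25 kPa
q·N_q = 10.08 × 14.72 = 148.38 kPa
0.5·γ·B·N_γ·s_γ = 0.5 × 18 × 3.02 × 11.2 × 0.86 = 261.8 kPa
q_ult = 541.25 + 148.38 + 261.8 = 951.43 kPa.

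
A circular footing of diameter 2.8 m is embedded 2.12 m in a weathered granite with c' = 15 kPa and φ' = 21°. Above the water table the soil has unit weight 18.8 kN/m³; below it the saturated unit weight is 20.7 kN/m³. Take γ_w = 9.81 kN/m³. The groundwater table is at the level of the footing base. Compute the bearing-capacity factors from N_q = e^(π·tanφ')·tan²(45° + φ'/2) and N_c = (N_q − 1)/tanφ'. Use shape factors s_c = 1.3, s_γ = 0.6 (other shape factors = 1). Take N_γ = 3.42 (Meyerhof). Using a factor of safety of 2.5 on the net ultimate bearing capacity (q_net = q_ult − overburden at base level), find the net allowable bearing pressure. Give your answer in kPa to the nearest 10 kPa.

N_q = e^(π·tan21°)·tan²(55.5°) = 7.07; N_c = (N_q − 1)/tanφ' = 15.81.
q = γ·D_f = 18.8 × 2.12 = 39.856 kPa.
For the ½γBN_γ term take γ' = 20.7 − 9.81 = 10.89 kN/m³ (soil below base is submerged).
c·N_c·s_c = 15 × 15.815 × 1.3 = 308.39 kPa
q·N_q = 39.856 × 7.0708 = 281.81 kPa
0.5·γ·B·N_γ·s_γ = 0.5 × 10.89 × 2.8 × 3.42 × 0.6 = 31.285 kPa
q_ult = 308.39 + 281.81 + 31.285 = 621.49 kPa.
q_net = 621.49 − 39.856 = 581.63 kPa.
q_all(net) = 581.63 / 2.5 = 232.65 kPa.

q_all(net) ≈ 230 kPa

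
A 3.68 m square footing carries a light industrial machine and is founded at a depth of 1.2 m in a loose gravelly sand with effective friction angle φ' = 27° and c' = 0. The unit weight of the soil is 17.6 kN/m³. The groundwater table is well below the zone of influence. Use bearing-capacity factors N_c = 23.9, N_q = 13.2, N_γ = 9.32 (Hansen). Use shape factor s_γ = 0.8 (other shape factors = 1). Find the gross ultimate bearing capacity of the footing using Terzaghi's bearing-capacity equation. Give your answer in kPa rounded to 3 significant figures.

q_ult ≈ 520 kPa

q = γ·D_f = 17.6 × 1.2 = 21.12 kPa.
q·N_q = 21.12 × 13.2 = 278.78 kPa
0.5·γ·B·N_γ·s_γ = 0.5 × 17.6 × 3.68 × 9.32 × 0.8 = 241.46 kPa
q_ult = 278.78 + 241.46 = 520.24 kPa.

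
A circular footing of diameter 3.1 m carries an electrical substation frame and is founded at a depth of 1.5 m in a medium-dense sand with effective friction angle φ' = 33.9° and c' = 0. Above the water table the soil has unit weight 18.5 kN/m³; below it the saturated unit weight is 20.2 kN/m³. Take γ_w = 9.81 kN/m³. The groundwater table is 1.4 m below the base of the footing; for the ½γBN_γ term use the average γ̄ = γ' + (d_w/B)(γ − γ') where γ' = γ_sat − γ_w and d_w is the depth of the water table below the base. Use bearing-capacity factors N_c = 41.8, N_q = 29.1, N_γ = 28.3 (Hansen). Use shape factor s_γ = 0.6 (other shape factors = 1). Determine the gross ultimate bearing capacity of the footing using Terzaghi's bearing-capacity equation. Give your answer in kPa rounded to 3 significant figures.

q_ult ≈ 1180 kPa

Effective surcharge at the founding depth q = γ·D_f = 18.5 × 1.5 = 27.75 kPa.
With d_w = 1.4 m < B, γ̄ = 10.39 + (1.4/3.1) × (18.5 − 10.39) = 14.053 kN/m³.
q_ult = q·N_q + 0.5·γ·B·N_γ·s_γ
     = 27.75 × 29.1 + 0.5 × 14.053 × 3.1 × 28.3 × 0.6
     = 807.53 + 369.85 = 1177.4 kPa.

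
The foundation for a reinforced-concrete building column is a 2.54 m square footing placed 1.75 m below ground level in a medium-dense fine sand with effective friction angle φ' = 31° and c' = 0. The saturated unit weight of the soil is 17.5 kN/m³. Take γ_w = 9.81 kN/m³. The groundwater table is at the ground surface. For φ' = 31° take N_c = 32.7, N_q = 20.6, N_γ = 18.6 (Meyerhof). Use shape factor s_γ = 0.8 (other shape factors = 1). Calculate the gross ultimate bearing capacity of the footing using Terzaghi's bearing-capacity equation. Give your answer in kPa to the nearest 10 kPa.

Water table at ground surface, so effective unit weight γ' = 17.5 − 9.81 = 7.69 kN/m³ is used throughout; overburden q = 7.69 × 1.75 = 13.457 kPa; the same γ' applies in the ½γBN_γ term.
Surcharge term q·N_q = 13.457 × 20.6 = 277.22 kPa; self-weight term 0.5·γ·B·N_γ·s_γ = 0.5 × 7.69 × 2.54 × 18.6 × 0.8 = 145.32 kPa.
q_ult = 277.22 + 145.32 = 422.55 kPa.

q_ult ≈ 420 kPa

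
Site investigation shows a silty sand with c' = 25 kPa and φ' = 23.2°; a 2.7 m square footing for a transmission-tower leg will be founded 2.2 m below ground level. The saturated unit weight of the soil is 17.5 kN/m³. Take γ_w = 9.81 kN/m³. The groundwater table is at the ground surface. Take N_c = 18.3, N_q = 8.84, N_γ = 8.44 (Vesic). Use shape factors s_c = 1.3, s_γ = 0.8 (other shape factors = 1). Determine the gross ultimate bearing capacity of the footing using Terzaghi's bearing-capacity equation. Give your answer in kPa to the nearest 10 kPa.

q_ult ≈ 810 kPa

With the water table at the surface the whole profile is submerged: γ' = 17.5 − 9.81 = 7.69 kN/m³, so q = γ'·D_f = 16.918 kPa; the same γ' applies in the ½γBN_γ term.
q_ult = c·N_c·s_c + q·N_q + 0.5·γ·B·N_γ·s_γ
     = 25 × 18.3 × 1.3 + 16.918 × 8.84 + 0.5 × 7.69 × 2.7 × 8.44 × 0.8
     = 594.75 + 149.56 + 70.096 = 814.4 kPa.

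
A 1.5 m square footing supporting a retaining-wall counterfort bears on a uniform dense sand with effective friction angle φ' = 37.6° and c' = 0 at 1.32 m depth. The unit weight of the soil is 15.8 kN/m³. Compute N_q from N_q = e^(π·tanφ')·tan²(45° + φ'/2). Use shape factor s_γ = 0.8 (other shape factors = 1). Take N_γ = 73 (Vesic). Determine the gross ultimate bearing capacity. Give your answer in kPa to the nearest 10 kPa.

tan37.6° = 0.7701, so N_q = e^(π×0.7701)·tan²(63.8°) = 11.239 × 4.13 = 46.42.
Overburden at base level: q = 15.8 × 1.32 = 20.856 kPa.
Surcharge term q·N_q = 20.856 × 46.417 = 968.06 kPa; self-weight term 0.5·γ·B·N_γ·s_γ = 0.5 × 15.8 × 1.5 × 73 × 0.8 = 692.04 kPa.
q_ult = 968.06 + 692.04 = 1660.1 kPa.

q_ult ≈ 1660 kPa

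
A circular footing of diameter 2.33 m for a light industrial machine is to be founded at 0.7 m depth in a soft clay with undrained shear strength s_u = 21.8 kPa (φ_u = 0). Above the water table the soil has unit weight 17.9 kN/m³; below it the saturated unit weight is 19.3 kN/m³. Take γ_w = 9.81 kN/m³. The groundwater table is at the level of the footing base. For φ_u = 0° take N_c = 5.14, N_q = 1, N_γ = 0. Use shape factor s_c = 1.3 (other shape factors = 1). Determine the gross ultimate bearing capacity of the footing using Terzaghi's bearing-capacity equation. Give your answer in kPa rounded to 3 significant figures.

Effective surcharge at the founding depth q = γ·D_f = 17.9 × 0.7 = 12.53 kPa.
q_ult = c·N_c·s_c + q·N_q
     = 21.8 × 5.14 × 1.3 + 12.53 × 1
     = 145.67 + 12.53 = 158.2 kPa.

q_ult ≈ 158 kPa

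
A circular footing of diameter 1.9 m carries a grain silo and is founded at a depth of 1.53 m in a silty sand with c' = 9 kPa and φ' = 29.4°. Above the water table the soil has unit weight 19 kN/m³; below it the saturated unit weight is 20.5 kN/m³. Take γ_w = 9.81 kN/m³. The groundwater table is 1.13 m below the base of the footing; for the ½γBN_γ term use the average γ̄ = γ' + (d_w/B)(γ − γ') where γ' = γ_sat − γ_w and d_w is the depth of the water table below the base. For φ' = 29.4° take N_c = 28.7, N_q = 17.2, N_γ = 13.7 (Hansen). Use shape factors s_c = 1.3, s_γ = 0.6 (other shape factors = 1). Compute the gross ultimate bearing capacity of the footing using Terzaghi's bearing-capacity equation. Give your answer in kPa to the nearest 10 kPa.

Effective surcharge at the founding depth q = γ·D_f = 19 × 1.53 = 29.07 kPa.
With d_w = 1.13 m < B, γ̄ = 10.69 + (1.13/1.9) × (19 − 10.69) = 15.632 kN/m³.
q_ult = c·N_c·s_c + q·N_q + 0.5·γ·B·N_γ·s_γ
     = 9 × 28.7 × 1.3 + 29.07 × 17.2 + 0.5 × 15.632 × 1.9 × 13.7 × 0.6
     = 335.79 + 500 + 122.07 = 957.87 kPa.

q_ult ≈ 960 kPa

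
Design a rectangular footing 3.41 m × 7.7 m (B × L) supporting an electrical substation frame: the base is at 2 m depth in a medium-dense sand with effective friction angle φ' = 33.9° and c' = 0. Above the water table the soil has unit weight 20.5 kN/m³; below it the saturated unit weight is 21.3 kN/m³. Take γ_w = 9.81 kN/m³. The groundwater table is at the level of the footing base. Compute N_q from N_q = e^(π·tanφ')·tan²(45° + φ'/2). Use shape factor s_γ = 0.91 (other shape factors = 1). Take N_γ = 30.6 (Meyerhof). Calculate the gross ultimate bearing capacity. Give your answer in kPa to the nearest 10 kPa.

q_ult ≈ 1740 kPa

tan33.9° = 0.672, so N_q = e^(π×0.672)·tan²(61.95°) = 8.257 × 3.522 = 29.08.
q = γ·D_f = 20.5 × 2 = 41 kPa.
For the ½γBN_γ term take γ' = 21.3 − 9.81 = 11.49 kN/m³ (soil below base is submerged).
q·N_q = 41 × 29.083 = 1192.4 kPa
0.5·γ·B·N_γ·s_γ = 0.5 × 11.49 × 3.41 × 30.6 × 0.91 = 545.52 kPa
q_ult = 1192.4 + 545.52 = 1737.9 kPa.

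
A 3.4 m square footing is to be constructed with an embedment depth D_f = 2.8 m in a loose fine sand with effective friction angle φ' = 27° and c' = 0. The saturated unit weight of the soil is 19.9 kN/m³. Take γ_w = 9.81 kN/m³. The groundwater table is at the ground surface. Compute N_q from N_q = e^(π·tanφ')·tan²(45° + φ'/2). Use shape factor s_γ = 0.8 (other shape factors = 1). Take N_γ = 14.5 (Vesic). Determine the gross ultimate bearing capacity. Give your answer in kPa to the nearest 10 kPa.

tan27° = 0.5095, so N_q = e^(π×0.5095)·tan²(58.5°) = 4.957 × 2.663 = 13.2.
Water table at ground surface, so effective unit weight γ' = 19.9 − 9.81 = 10.09 kN/m³ is used throughout; overburden q = 10.09 × 2.8 = 28.252 kPa; the same γ' applies in the ½γBN_γ term.
Surcharge term q·N_q = 28.252 × 13.199 = 372.9 kPa; self-weight term 0.5·γ·B·N_γ·s_γ = 0.5 × 10.09 × 3.4 × 14.5 × 0.8 = 198.97 kPa.
q_ult = 372.9 + 198.97 = 571.88 kPa.

q_ult ≈ 570 kPa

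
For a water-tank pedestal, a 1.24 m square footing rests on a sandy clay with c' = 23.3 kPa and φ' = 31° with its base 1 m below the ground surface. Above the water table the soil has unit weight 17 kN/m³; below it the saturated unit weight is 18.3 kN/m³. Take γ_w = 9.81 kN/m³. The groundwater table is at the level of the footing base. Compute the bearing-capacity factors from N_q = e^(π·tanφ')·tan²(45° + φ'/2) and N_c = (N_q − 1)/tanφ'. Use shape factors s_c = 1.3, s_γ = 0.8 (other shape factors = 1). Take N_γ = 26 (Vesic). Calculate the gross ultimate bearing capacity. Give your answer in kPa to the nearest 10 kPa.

tan31° = 0.6009, so N_q = e^(π×0.6009)·tan²(60.5°) = 6.604 × 3.124 = 20.63.
N_c = (20.63 − 1)/tan31° = 32.67.
q = γ·D_f = 17 × 1 = 17 kPa.
For the ½γBN_γ term take γ' = 18.3 − 9.81 = 8.49 kN/m³ (soil below base is submerged).
c·N_c·s_c = 23.3 × 32.671 × 1.3 = 989.61 kPa
q·N_q = 17 × 20.631 = 350.72 kPa
0.5·γ·B·N_γ·s_γ = 0.5 × 8.49 × 1.24 × 26 × 0.8 = 109.49 kPa
q_ult = 989.61 + 350.72 + 109.49 = 1449.8 kPa.

q_ult ≈ 1450 kPa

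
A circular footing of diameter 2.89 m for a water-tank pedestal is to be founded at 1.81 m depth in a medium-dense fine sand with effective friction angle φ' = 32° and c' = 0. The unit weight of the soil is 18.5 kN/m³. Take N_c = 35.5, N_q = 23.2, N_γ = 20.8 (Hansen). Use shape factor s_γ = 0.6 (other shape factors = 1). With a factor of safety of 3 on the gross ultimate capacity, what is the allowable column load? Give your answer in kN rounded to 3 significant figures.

P_all ≈ 2430 kN

Overburden at base level: q = 18.5 × 1.81 = 33.485 kPa.
Surcharge term q·N_q = 33.485 × 23.2 = 776.85 kPa; self-weight term 0.5·γ·B·N_γ·s_γ = 0.5 × 18.5 × 2.89 × 20.8 × 0.6 = 333.62 kPa.
q_ult = 776.85 + 333.62 = 1110.5 kPa.
Gross allowable pressure q_all = 1110.5 / 3 = 370.16 kPa.
Footing area = 6.5597 m², so allowable column load = 370.16 × 6.5597 = 2428.1 kN.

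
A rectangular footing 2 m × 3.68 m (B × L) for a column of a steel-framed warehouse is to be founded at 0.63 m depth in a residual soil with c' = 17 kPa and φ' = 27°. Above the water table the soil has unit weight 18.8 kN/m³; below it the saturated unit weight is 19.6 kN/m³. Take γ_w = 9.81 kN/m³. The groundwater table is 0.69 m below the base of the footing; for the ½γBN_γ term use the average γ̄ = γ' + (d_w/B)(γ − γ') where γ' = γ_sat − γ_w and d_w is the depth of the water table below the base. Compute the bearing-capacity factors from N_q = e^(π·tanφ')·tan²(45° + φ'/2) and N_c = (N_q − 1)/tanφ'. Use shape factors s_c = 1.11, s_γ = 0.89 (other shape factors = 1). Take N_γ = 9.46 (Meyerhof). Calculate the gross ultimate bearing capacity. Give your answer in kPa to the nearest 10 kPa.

tan27° = 0.5095, so N_q = e^(π×0.5095)·tan²(58.5°) = 4.957 × 2.663 = 13.2.
N_c = (13.2 − 1)/tan27° = 23.94.
Overburden at base level: q = 18.8 × 0.63 = 11.844 kPa.
The water table is 0.69 m below the base (< B = 2 m), so the ½γBN_γ term uses γ̄ = γ' + (d_w/B)(γ − γ') = 9.79 + (0.69/2)(18.8 − 9.79) = 12.898 kN/m³.
Cohesion term c·N_c·s_c = 17 × 23.942 × 1.11 = 451.79 kPa; surcharge term q·N_q = 11.844 × 13.199 = 156.33 kPa; self-weight term 0.5·γ·B·N_γ·s_γ = 0.5 × 12.898 × 2 × 9.46 × 0.89 = 108.6 kPa.
q_ult = 451.79 + 156.33 + 108.6 = 716.72 kPa.

q_ult ≈ 720 kPa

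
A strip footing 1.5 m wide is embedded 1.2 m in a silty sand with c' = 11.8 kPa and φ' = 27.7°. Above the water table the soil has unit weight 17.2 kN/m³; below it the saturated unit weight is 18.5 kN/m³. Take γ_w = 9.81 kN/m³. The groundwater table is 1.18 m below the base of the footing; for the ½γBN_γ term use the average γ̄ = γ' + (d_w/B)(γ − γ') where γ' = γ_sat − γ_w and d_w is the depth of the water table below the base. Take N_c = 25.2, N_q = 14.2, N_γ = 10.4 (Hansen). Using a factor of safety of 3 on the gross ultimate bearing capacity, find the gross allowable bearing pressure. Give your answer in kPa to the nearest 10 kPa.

q_all ≈ 240 kPa

Overburden at base level: q = 17.2 × 1.2 = 20.64 kPa.
The water table is 1.18 m below the base (< B = 1.5 m), so the ½γBN_γ term uses γ̄ = γ' + (d_w/B)(γ − γ') = 8.69 + (1.18/1.5)(17.2 − 8.69) = 15.385 kN/m³.
Cohesion term c·N_c = 11.8 × 25.2 = 297.36 kPa; surcharge term q·N_q = 20.64 × 14.2 = 293.09 kPa; self-weight term 0.5·γ·B·N_γ = 0.5 × 15.385 × 1.5 × 10.4 = 120 kPa.
q_ult = 297.36 + 293.09 + 120 = 710.45 kPa.
q_all = 710.45 / 3 = 236.82 kPa.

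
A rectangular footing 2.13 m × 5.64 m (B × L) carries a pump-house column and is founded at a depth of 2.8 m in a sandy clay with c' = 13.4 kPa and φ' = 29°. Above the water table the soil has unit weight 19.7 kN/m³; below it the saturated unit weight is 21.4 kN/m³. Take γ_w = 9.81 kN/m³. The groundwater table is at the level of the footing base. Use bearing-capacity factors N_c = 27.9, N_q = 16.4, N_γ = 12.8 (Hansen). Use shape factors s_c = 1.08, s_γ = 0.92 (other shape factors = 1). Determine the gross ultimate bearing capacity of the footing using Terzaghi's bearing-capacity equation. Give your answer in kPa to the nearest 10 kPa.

q = γ·D_f = 19.7 × 2.8 = 55.16 kPa.
For the ½γBN_γ term take γ' = 21.4 − 9.81 = 11.59 kN/m³ (soil below base is submerged).
c·N_c·s_c = 13.4 × 27.9 × 1.08 = 403.77 kPa
q·N_q = 55.16 × 16.4 = 904.62 kPa
0.5·γ·B·N_γ·s_γ = 0.5 × 11.59 × 2.13 × 12.8 × 0.92 = 145.36 kPa
q_ult = 403.77 + 904.62 + 145.36 = 1453.7 kPa.

q_ult ≈ 1450 kPa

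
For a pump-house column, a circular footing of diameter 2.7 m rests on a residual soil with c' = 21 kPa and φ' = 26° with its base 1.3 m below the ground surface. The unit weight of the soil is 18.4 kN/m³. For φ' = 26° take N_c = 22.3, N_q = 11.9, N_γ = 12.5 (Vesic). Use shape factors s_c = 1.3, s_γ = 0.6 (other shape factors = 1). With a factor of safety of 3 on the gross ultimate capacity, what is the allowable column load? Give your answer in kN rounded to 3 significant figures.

P_all ≈ 2060 kN

Overburden at base level: q = 18.4 × 1.3 = 23.92 kPa.
Cohesion term c·N_c·s_c = 21 × 22.3 × 1.3 = 608.79 kPa; surcharge term q·N_q = 23.92 × 11.9 = 284.65 kPa; self-weight term 0.5·γ·B·N_γ·s_γ = 0.5 × 18.4 × 2.7 × 12.5 × 0.6 = 186.3 kPa.
q_ult = 608.79 + 284.65 + 186.3 = 1079.7 kPa.
Gross allowable pressure q_all = 1079.7 / 3 = 359.91 kPa.
Footing area = 5.7256 m², so allowable column load = 359.91 × 5.7256 = 2060.7 kN.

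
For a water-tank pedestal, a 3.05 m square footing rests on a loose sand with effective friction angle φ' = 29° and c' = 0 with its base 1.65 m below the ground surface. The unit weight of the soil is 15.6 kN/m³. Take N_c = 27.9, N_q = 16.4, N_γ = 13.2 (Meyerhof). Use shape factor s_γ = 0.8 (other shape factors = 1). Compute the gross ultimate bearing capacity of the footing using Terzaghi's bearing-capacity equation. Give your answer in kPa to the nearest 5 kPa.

q_ult ≈ 675 kPa

Overburden at base level: q = 15.6 × 1.65 = 25.74 kPa.
Surcharge term q·N_q = 25.74 × 16.4 = 422.14 kPa; self-weight term 0.5·γ·B·N_γ·s_γ = 0.5 × 15.6 × 3.05 × 13.2 × 0.8 = 251.22 kPa.
q_ult = 422.14 + 251.22 = 673.36 kPa.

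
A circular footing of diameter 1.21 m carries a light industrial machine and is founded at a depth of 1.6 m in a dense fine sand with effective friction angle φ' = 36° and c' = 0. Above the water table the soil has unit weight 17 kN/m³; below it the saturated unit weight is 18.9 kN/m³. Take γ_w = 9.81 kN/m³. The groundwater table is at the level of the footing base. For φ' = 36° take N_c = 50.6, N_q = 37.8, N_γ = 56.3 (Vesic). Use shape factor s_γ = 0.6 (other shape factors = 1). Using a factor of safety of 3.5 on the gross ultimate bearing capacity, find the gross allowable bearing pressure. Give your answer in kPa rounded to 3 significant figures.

q_all ≈ 347 kPa

q = γ·D_f = 17 × 1.6 = 27.2 kPa.
For the ½γBN_γ term take γ' = 18.9 − 9.81 = 9.09 kN/m³ (soil below base is submerged).
q·N_q = 27.2 × 37.8 = 1028.2 kPa
0.5·γ·B·N_γ·s_γ = 0.5 × 9.09 × 1.21 × 56.3 × 0.6 = 185.77 kPa
q_ult = 1028.2 + 185.77 = 1213.9 kPa.
q_all = 1213.9 / 3.5 = 346.84 kPa.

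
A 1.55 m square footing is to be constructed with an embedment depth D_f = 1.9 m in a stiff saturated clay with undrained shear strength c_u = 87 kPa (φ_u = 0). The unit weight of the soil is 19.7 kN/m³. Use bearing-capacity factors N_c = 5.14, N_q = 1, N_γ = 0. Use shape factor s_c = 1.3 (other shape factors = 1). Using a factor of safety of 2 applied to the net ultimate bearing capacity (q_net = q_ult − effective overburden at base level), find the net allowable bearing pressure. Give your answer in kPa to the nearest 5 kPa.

Effective surcharge at the founding depth q = γ·D_f = 19.7 × 1.9 = 37.43 kPa.
q_ult = c·N_c·s_c + q·N_q
     = 87 × 5.14 × 1.3 + 37.43 × 1
     = 581.33 + 37.43 = 618.76 kPa.
Net ultimate: q_net = 618.76 − 37.43 = 581.33 kPa.
q_all(net) = 581.33 / 2 = 290.67 kPa.

q_all(net) ≈ 290 kPa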